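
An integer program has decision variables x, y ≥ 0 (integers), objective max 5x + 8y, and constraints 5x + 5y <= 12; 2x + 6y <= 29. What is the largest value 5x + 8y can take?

16

Relaxing integrality, the LP optimum is 19.20 at (x,y) = (0, 2.4), which is not an integer point.
(x,y)=(0,2): 5·0+5·2=10≤12, 2·0+6·2=12≤29, objective 16.
(x,y)=(1,1): 5·1+5·1=10≤12, 2·1+6·1=8≤29, objective 13.
(x,y)=(0,1): 5·0+5·1=5≤12, 2·0+6·1=6≤29, objective 8.
Maximum is 16 at (x,y)=(0,2).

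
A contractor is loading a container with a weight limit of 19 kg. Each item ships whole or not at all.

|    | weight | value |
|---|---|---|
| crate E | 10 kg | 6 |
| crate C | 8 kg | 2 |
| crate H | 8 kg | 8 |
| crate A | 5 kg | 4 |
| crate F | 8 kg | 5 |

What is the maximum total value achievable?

Allowing fractional choices, the relaxed optimum would be about 15.8, but items are indivisible.
crate E + crate H: weight 10 + 8 = 18 ≤ 19, value 6 + 8 = 14.
crate H + crate F: weight 8 + 8 = 16 ≤ 19, value 8 + 5 = 13.
Best is crate E and crate H with total value 14.

14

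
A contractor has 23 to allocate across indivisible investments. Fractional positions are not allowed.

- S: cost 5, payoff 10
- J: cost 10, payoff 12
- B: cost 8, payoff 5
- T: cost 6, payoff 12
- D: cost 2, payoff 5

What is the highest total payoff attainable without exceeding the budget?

S + J + T: cost 5 + 10 + 6 = 21 ≤ 23, payoff 10 + 12 + 12 = 34.
S + J + T + D: cost 5 + 10 + 6 + 2 = 23 ≤ 23, payoff 10 + 12 + 12 + 5 = 39.
Best is S, J, T, and D with total payoff 39.

39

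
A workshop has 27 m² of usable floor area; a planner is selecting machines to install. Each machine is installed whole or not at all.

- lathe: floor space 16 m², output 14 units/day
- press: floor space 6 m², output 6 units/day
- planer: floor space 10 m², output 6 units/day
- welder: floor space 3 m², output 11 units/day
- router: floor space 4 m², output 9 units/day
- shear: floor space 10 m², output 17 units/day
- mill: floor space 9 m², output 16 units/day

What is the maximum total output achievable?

53

Take welder, router, shear, and mill: floor space 3 + 4 + 10 + 9 = 26 ≤ 27, output 11 + 9 + 17 + 16 = 53.
No other feasible combination does better.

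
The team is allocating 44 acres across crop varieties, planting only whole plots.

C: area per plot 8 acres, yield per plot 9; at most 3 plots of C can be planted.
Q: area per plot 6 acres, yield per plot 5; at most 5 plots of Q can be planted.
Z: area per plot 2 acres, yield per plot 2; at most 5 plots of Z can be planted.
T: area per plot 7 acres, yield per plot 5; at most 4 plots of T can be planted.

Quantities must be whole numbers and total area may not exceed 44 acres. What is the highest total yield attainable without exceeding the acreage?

Take 3×C, 2×Q, and 4×Z: area 44 ≤ 44, yield 3·9 + 2·5 + 4·2 = 45.
C has the best ratio (9/8) and is taken to its limit of 3; remaining capacity is filled optimally with the others.

45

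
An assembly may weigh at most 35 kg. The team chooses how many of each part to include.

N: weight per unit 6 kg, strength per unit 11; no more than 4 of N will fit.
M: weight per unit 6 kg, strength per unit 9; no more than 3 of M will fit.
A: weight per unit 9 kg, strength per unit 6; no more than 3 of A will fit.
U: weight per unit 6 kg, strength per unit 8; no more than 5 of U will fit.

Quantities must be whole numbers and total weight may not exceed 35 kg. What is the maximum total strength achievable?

Take 4×N and 1×M: weight 30 ≤ 35, strength 4·11 + 1·9 = 53.
N has the best ratio (11/6) and is taken to its limit of 4; remaining capacity is filled optimally with the others.

53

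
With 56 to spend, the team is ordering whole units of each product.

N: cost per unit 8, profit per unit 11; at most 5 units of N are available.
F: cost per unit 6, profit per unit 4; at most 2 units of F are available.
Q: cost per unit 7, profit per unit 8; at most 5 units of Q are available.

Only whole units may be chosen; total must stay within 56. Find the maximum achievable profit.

N has the best ratio (11/8); taking only N gives at most 5×11 = 55 (stopped by the supply cap of 5).
Mixing does better — 5×N and 2×Q: cost 54 ≤ 56, profit 5·11 + 2·8 = 71.

71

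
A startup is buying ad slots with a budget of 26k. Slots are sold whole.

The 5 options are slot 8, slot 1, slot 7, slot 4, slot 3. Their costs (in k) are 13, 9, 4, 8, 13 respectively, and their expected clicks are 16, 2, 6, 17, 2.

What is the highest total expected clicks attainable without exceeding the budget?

39

Allowing fractional choices, the relaxed optimum would be about 39.2, but ad slots are indivisible.
slot 8 + slot 4: cost 13 + 8 = 21 ≤ 26, expected clicks 16 + 17 = 33.
slot 8 + slot 7 + slot 4: cost 13 + 4 + 8 = 25 ≤ 26, expected clicks 16 + 6 + 17 = 39.
Best is slot 8, slot 7, and slot 4 with total expected clicks 39.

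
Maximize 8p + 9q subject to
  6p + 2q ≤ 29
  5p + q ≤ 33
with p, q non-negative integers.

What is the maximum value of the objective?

Relaxing integrality, the LP optimum is 130.50 at (p,q) = (0, 14.5), which is not an integer point.
(p,q)=(0,14): 6·0+2·14=28≤29, 5·0+1·14=14≤33, objective 126.
(p,q)=(0,13): 6·0+2·13=26≤29, 5·0+1·13=13≤33, objective 117.
No feasible integer point exceeds 126.

126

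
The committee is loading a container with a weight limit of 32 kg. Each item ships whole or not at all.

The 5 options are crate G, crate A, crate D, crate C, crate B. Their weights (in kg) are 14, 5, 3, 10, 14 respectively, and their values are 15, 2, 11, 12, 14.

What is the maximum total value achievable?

40

This is an integer program with binary decision variables.
Allowing fractional choices, the relaxed optimum would be about 43.0, but items are indivisible.
crate G + crate A + crate D + crate C: weight 14 + 5 + 3 + 10 = 32 ≤ 32, value 15 + 2 + 11 + 12 = 40.
crate G + crate D + crate B: weight 14 + 3 + 14 = 31 ≤ 32, value 15 + 11 + 14 = 40.
crate A + crate D + crate C + crate B: weight 5 + 3 + 10 + 14 = 32 ≤ 32, value 2 + 11 + 12 + 14 = 39.
The maximum value is 40; one optimal choice is crate G, crate D, and crate B.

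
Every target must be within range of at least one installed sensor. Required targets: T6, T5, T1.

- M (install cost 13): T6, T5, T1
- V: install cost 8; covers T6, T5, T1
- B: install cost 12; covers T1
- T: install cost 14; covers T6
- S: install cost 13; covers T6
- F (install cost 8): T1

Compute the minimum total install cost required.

8

This is a weighted set-cover instance.
V alone covers T6, T5, T1 — every target.
Total install cost: 8.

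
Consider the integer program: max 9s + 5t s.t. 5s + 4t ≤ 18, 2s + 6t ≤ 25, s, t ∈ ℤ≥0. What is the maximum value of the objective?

28

(s,t)=(2,2): 5·2+4·2=18≤18, 2·2+6·2=16≤25, objective 28.
(s,t)=(3,0): 5·3+4·0=15≤18, 2·3+6·0=6≤25, objective 27.
No feasible integer point exceeds 28.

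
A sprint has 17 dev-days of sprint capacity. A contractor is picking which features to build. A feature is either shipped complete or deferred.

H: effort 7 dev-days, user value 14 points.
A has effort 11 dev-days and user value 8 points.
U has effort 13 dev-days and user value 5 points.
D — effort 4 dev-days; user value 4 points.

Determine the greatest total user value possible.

18

This is an integer program with binary decision variables.
H: effort 7 ≤ 17, user value 14.
H + D: effort 7 + 4 = 11 ≤ 17, user value 14 + 4 = 18.
Best is H and D with total user value 18.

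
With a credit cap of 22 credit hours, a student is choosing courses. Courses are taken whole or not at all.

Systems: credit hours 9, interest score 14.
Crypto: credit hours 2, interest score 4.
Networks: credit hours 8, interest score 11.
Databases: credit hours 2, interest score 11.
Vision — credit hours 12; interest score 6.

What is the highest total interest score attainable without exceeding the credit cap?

40

Allowing fractional choices, the relaxed optimum would be about 40.5, but courses are indivisible.
Systems + Networks + Databases: credit hours 9 + 8 + 2 = 19 ≤ 22, interest score 14 + 11 + 11 = 36.
Systems + Crypto + Networks + Databases: credit hours 9 + 2 + 8 + 2 = 21 ≤ 22, interest score 14 + 4 + 11 + 11 = 40.
Best is Systems, Crypto, Networks, and Databases with total interest score 40.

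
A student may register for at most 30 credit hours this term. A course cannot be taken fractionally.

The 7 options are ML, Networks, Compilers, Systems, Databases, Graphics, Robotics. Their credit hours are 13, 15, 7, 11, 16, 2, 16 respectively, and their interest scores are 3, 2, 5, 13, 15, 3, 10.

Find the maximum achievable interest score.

31

Take Systems, Databases, and Graphics: credit hours 11 + 16 + 2 = 29 ≤ 30, interest score 13 + 15 + 3 = 31.
No other feasible combination does better.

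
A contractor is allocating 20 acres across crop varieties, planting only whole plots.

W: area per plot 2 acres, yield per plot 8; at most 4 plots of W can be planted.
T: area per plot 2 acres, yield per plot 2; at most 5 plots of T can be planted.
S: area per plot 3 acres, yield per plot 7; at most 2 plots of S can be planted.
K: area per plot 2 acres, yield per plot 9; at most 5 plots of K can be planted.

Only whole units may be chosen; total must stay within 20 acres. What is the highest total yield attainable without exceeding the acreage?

79

This is a bounded integer knapsack.
4×W and 5×K: area 18 ≤ 20, yield 4·8 + 5·9 = 77.
4×W, 1×T, and 5×K: area 20 ≤ 20, yield 4·8 + 1·2 + 5·9 = 79.
Best is 79.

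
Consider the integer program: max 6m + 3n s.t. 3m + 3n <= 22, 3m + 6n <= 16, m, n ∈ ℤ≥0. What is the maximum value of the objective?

(m,n)=(5,0): 3·5+3·0=15≤22, 3·5+6·0=15≤16, objective 30.
(m,n)=(4,0): 3·4+3·0=12≤22, 3·4+6·0=12≤16, objective 24.
No feasible integer point exceeds 30.

30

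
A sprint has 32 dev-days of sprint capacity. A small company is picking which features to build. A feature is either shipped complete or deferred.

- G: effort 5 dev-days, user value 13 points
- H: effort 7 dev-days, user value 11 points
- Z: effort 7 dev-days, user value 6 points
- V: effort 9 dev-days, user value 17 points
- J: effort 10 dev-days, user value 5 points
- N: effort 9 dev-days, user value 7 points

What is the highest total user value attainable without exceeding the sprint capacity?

48

Allowing fractional choices, the relaxed optimum would be about 50.1, but features are indivisible.
G + H + V + N: effort 5 + 7 + 9 + 9 = 30 ≤ 32, user value 13 + 11 + 17 + 7 = 48.
G + H + Z + V: effort 5 + 7 + 7 + 9 = 28 ≤ 32, user value 13 + 11 + 6 + 17 = 47.
Best is G, H, V, and N with total user value 48.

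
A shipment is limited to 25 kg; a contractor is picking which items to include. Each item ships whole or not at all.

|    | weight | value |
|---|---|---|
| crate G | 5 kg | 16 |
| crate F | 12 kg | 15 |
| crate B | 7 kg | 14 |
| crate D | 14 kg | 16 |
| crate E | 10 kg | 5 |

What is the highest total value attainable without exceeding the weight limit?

Allowing fractional choices, the relaxed optimum would be about 46.1, but items are indivisible.
crate G + crate D: weight 5 + 14 = 19 ≤ 25, value 16 + 16 = 32.
crate G + crate F + crate B: weight 5 + 12 + 7 = 24 ≤ 25, value 16 + 15 + 14 = 45.
crate G + crate B + crate E: weight 5 + 7 + 10 = 22 ≤ 25, value 16 + 14 + 5 = 35.
Best is crate G, crate F, and crate B with total value 45.

45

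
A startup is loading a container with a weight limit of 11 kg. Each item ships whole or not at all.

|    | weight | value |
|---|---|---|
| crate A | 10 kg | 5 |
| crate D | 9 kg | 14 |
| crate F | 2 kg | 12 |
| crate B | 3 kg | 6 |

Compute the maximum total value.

26

crate F + crate B: weight 2 + 3 = 5 ≤ 11, value 12 + 6 = 18.
crate D + crate F: weight 9 + 2 = 11 ≤ 11, value 14 + 12 = 26.
crate D: weight 9 ≤ 11, value 14.
Best is crate D and crate F with total value 26.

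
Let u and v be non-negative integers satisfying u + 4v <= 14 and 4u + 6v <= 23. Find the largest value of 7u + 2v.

35

The continuous relaxation peaks at (5.75, 0) with value 40.25; rounding to a feasible lattice point costs some objective.
(u,v)=(5,0): 1·5+4·0=5≤14, 4·5+6·0=20≤23, objective 35.
(u,v)=(4,1): 1·4+4·1=8≤14, 4·4+6·1=22≤23, objective 30.
(u,v)=(4,0): 1·4+4·0=4≤14, 4·4+6·0=16≤23, objective 28.
The best lattice point is (5,0), giving 35.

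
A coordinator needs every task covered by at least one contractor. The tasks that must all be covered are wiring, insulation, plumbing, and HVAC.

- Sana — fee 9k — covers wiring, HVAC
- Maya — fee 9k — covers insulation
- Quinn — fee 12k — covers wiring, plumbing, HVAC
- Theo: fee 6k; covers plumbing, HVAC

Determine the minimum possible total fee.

The greedy cost-per-new-task heuristic would pick Theo, Sana, and Maya for 24, but a cheaper cover exists.
Choose Maya and Quinn: together they cover wiring, insulation, plumbing, HVAC — every task.
Total fee: 9 + 12 = 21.
No cover costs less than 21.

21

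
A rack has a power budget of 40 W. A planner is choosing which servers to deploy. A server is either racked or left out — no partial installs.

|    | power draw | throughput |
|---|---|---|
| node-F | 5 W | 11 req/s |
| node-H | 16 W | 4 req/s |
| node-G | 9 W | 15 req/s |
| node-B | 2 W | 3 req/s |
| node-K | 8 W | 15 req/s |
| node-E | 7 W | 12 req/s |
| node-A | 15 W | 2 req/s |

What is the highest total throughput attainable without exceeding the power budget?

56

Allowing fractional choices, the relaxed optimum would be about 58.2, but servers are indivisible.
node-F + node-G + node-B + node-K + node-E: power draw 5 + 9 + 2 + 8 + 7 = 31 ≤ 40, throughput 11 + 15 + 3 + 15 + 12 = 56.
node-F + node-H + node-G + node-B + node-K: power draw 5 + 16 + 9 + 2 + 8 = 40 ≤ 40, throughput 11 + 4 + 15 + 3 + 15 = 48.
node-F + node-G + node-K + node-E: power draw 5 + 9 + 8 + 7 = 29 ≤ 40, throughput 11 + 15 + 15 + 12 = 53.
Best is node-F, node-G, node-B, node-K, and node-E with total throughput 56.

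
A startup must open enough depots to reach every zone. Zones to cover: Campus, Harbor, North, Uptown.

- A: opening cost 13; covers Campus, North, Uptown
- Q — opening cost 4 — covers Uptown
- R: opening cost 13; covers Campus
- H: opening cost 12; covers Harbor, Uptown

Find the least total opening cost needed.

25

This is an integer covering problem.
Choose A and H: together they cover Campus, Harbor, North, Uptown — every zone.
Total opening cost: 13 + 12 = 25.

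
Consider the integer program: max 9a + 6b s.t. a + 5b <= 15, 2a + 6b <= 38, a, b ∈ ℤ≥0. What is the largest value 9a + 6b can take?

135

(a,b)=(15,0): 1·15+5·0=15≤15, 2·15+6·0=30≤38, objective 135.
(a,b)=(14,0): 1·14+5·0=14≤15, 2·14+6·0=28≤38, objective 126.
The best lattice point is (15,0), giving 135.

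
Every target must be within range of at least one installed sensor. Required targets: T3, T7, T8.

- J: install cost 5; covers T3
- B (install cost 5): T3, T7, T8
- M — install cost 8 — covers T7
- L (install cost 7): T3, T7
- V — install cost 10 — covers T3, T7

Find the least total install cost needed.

B alone covers T3, T7, T8 — every target.
Total install cost: 5.
No cover costs less than 5.

5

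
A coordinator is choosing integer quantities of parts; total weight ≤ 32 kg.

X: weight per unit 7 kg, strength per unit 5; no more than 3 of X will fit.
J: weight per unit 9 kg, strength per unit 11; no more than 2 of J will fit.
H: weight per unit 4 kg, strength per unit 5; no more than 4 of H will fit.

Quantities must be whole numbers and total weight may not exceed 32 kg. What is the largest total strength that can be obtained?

2×J and 3×H: weight 30 ≤ 32, strength 2·11 + 3·5 = 37.
1×X, 1×J, and 4×H: weight 32 ≤ 32, strength 1·5 + 1·11 + 4·5 = 36.
Best is 37.

37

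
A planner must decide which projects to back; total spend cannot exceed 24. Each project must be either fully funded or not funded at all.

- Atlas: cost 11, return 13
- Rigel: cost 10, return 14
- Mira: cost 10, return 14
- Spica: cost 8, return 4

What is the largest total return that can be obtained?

Take Rigel and Mira: cost 10 + 10 = 20 ≤ 24, return 14 + 14 = 28.
No other feasible combination does better.

28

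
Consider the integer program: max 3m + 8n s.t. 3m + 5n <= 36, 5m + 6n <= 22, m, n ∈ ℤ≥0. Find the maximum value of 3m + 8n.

24

(m,n)=(0,3): 3·0+5·3=15≤36, 5·0+6·3=18≤22, objective 24.
(m,n)=(1,2): 3·1+5·2=13≤36, 5·1+6·2=17≤22, objective 19.
(m,n)=(0,2): 3·0+5·2=10≤36, 5·0+6·2=12≤22, objective 16.
The best lattice point is (0,3), giving 24.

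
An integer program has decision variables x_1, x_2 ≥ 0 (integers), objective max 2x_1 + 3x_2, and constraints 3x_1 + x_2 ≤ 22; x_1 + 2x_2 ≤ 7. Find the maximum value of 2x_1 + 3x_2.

(x_1,x_2)=(7,0): 3·7+1·0=21≤22, 1·7+2·0=7≤7, objective 14.
(x_1,x_2)=(6,0): 3·6+1·0=18≤22, 1·6+2·0=6≤7, objective 12.
The best lattice point is (7,0), giving 14.

14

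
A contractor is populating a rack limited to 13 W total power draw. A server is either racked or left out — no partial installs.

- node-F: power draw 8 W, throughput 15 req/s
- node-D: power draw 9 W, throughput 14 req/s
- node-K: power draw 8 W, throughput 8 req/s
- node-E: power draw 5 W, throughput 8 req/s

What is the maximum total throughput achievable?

23

node-F + node-E: power draw 8 + 5 = 13 ≤ 13, throughput 15 + 8 = 23.
node-K + node-E: power draw 8 + 5 = 13 ≤ 13, throughput 8 + 8 = 16.
Best is node-F and node-E with total throughput 23.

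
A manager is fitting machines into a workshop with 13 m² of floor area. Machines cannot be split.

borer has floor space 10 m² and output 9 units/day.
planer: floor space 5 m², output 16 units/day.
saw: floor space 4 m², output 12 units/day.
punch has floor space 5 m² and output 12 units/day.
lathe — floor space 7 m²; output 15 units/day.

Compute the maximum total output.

Take planer and lathe: floor space 5 + 7 = 12 ≤ 13, output 16 + 15 = 31.
No other feasible combination does better.

31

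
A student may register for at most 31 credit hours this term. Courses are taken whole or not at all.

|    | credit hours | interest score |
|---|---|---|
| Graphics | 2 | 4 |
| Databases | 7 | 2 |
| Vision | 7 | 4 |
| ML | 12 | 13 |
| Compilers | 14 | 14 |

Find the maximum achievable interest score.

31

ML + Compilers: credit hours 12 + 14 = 26 ≤ 31, interest score 13 + 14 = 27.
Graphics + ML + Compilers: credit hours 2 + 12 + 14 = 28 ≤ 31, interest score 4 + 13 + 14 = 31.
Graphics + Databases + Vision + Compilers: credit hours 2 + 7 + 7 + 14 = 30 ≤ 31, interest score 4 + 2 + 4 + 14 = 24.
Best is Graphics, ML, and Compilers with total interest score 31.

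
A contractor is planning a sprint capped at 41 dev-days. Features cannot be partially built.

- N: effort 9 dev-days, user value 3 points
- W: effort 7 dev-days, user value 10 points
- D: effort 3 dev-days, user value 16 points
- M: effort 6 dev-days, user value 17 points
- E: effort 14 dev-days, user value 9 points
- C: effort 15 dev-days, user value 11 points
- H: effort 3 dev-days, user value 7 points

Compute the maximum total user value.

61

Allowing fractional choices, the relaxed optimum would be about 65.5, but features are indivisible.
D + M + E + C + H: effort 3 + 6 + 14 + 15 + 3 = 41 ≤ 41, user value 16 + 17 + 9 + 11 + 7 = 60.
W + D + M + E + H: effort 7 + 3 + 6 + 14 + 3 = 33 ≤ 41, user value 10 + 16 + 17 + 9 + 7 = 59.
W + D + M + C + H: effort 7 + 3 + 6 + 15 + 3 = 34 ≤ 41, user value 10 + 16 + 17 + 11 + 7 = 61.
Best is W, D, M, C, and H with total user value 61.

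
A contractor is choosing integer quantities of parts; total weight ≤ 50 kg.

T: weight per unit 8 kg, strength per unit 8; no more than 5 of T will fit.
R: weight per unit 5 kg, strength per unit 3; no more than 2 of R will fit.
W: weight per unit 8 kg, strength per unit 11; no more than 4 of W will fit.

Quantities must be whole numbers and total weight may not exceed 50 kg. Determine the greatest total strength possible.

60

2×T and 4×W: weight 48 ≤ 50, strength 2·8 + 4·11 = 60.
1×T, 2×R, and 4×W: weight 50 ≤ 50, strength 1·8 + 2·3 + 4·11 = 58.
Best is 60.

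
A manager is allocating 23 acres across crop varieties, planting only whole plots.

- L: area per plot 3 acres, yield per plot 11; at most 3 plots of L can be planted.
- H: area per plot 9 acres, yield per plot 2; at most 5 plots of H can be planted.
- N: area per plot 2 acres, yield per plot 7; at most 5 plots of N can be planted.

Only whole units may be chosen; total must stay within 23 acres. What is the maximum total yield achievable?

68

3×L and 4×N: area 17 ≤ 23, yield 3·11 + 4·7 = 61.
3×L and 5×N: area 19 ≤ 23, yield 3·11 + 5·7 = 68.
Best is 68.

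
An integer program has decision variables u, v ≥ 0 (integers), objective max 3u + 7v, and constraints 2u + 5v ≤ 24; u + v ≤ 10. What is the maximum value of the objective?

The continuous relaxation peaks at (8.67, 1.33) with value 35.33; rounding to a feasible lattice point costs some objective.
(u,v)=(7,2): 2·7+5·2=24≤24, 1·7+1·2=9≤10, objective 35.
(u,v)=(9,1): 2·9+5·1=23≤24, 1·9+1·1=10≤10, objective 34.
(u,v)=(6,2): 2·6+5·2=22≤24, 1·6+1·2=8≤10, objective 32.
Maximum is 35 at (u,v)=(7,2).

35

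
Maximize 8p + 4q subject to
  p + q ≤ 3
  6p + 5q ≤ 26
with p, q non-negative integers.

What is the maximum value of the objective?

24

(p,q)=(3,0) is feasible, giving 24.
(p,q)=(2,1) is feasible, giving 20.
Maximum is 24 at (p,q)=(3,0).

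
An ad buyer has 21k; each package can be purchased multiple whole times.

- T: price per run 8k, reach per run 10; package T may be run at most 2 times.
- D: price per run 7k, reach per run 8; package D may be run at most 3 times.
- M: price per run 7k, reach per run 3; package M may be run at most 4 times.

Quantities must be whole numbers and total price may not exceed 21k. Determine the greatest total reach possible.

24

This is a bounded integer knapsack.
Take 3×D: price 21 ≤ 21, reach 3·8 = 24.
No other integer combination yields more.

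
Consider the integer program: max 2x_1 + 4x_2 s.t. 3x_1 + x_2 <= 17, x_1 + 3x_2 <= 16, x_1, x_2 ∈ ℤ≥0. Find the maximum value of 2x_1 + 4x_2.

Relaxing integrality, the LP optimum is 24.25 at (x_1,x_2) = (4.38, 3.88), which is not an integer point.
(x_1,x_2)=(4,4): 3·4+1·4=16≤17, 1·4+3·4=16≤16, objective 24.
(x_1,x_2)=(3,4): 3·3+1·4=13≤17, 1·3+3·4=15≤16, objective 22.
(x_1,x_2)=(4,3): 3·4+1·3=15≤17, 1·4+3·3=13≤16, objective 20.
(x_1,x_2)=(3,3): 3·3+1·3=12≤17, 1·3+3·3=12≤16, objective 18.
Maximum is 24 at (x_1,x_2)=(4,4).

24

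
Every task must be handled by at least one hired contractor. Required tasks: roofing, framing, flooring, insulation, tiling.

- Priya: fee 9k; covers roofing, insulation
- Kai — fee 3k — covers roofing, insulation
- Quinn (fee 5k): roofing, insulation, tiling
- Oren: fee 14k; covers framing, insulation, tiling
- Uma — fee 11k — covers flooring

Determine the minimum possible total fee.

28

The greedy cost-per-new-task heuristic would pick Kai, Quinn, Uma, and Oren for 33, but a cheaper cover exists.
Choose Kai, Oren, and Uma: together they cover roofing, framing, flooring, insulation, tiling — every task.
Total fee: 3 + 14 + 11 = 28.
No cover costs less than 28.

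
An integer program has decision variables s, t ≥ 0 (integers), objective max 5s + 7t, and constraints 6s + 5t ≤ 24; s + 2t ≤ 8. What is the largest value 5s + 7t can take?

28

Relaxing integrality, the LP optimum is 29.71 at (s,t) = (1.14, 3.43), which is not an integer point.
(s,t)=(0,4) is feasible, giving 28.
(s,t)=(1,3) is feasible, giving 26.
(s,t)=(2,2) is feasible, giving 24.
(s,t)=(0,3) is feasible, giving 21.
The best lattice point is (0,4), giving 28.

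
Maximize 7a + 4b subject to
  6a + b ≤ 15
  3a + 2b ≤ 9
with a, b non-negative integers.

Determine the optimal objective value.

19

Relaxing integrality, the LP optimum is 20.33 at (a,b) = (2.33, 1), which is not an integer point.
(a,b)=(1,3): 6·1+1·3=9≤15, 3·1+2·3=9≤9, objective 19.
(a,b)=(2,1): 6·2+1·1=13≤15, 3·2+2·1=8≤9, objective 18.
(a,b)=(0,4): 6·0+1·4=4≤15, 3·0+2·4=8≤9, objective 16.
No feasible integer point exceeds 19.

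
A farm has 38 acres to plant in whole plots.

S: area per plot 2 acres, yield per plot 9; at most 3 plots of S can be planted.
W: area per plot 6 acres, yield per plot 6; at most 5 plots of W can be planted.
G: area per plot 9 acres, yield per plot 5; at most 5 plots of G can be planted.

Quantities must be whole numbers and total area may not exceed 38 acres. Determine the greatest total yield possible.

57

This is a bounded integer knapsack.
S has the best ratio (9/2); taking only S gives at most 3×9 = 27 (stopped by the supply cap of 3).
Mixing does better — 3×S and 5×W: area 36 ≤ 38, yield 3·9 + 5·6 = 57.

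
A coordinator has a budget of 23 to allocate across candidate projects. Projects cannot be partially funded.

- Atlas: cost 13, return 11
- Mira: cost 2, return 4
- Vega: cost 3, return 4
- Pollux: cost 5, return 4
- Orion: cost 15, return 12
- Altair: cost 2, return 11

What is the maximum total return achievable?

Treat it as a binary knapsack problem.
Allowing fractional choices, the relaxed optimum would be about 32.4, but projects are indivisible.
Atlas + Mira + Pollux + Altair: cost 13 + 2 + 5 + 2 = 22 ≤ 23, return 11 + 4 + 4 + 11 = 30.
Mira + Vega + Orion + Altair: cost 2 + 3 + 15 + 2 = 22 ≤ 23, return 4 + 4 + 12 + 11 = 31.
Atlas + Mira + Vega + Altair: cost 13 + 2 + 3 + 2 = 20 ≤ 23, return 11 + 4 + 4 + 11 = 30.
Best is Mira, Vega, Orion, and Altair with total return 31.

31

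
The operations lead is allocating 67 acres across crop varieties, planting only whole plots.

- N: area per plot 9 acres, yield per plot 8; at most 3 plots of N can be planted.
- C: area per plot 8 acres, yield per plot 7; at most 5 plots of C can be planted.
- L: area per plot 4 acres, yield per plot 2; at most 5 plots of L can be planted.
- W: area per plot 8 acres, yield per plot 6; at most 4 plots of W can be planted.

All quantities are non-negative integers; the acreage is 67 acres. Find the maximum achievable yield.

This is a bounded integer knapsack.
N has the best ratio (8/9); taking only N gives at most 3×8 = 24 (stopped by the supply cap of 3).
Mixing does better — 3×N and 5×C: area 67 ≤ 67, yield 3·8 + 5·7 = 59.

59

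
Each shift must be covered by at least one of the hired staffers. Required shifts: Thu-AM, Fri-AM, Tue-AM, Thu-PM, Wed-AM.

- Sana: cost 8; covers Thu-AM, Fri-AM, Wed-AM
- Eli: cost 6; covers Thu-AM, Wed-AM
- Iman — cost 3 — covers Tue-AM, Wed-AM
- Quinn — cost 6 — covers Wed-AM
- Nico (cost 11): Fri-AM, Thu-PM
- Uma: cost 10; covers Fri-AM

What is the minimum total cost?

This is an integer covering problem.
The greedy cost-per-new-shift heuristic would pick Iman, Sana, and Nico for 22, but a cheaper cover exists.
Choose Eli, Iman, and Nico: together they cover Thu-AM, Fri-AM, Tue-AM, Thu-PM, Wed-AM — every shift.
Total cost: 6 + 3 + 11 = 20.
No cover costs less than 20.

20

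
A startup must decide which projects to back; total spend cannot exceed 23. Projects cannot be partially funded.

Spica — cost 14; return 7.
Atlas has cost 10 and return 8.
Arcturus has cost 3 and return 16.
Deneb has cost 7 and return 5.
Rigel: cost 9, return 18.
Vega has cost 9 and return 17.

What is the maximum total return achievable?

51

Allowing fractional choices, the relaxed optimum would be about 52.6, but projects are indivisible.
Arcturus + Rigel + Vega: cost 3 + 9 + 9 = 21 ≤ 23, return 16 + 18 + 17 = 51.
Atlas + Arcturus + Rigel: cost 10 + 3 + 9 = 22 ≤ 23, return 8 + 16 + 18 = 42.
Atlas + Arcturus + Vega: cost 10 + 3 + 9 = 22 ≤ 23, return 8 + 16 + 17 = 41.
Best is Arcturus, Rigel, and Vega with total return 51.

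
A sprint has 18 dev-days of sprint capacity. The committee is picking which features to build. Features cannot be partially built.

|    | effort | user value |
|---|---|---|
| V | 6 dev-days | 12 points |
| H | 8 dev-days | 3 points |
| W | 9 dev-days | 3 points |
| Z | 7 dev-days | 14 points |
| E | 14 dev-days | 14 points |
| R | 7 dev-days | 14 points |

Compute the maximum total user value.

28

V + Z: effort 6 + 7 = 13 ≤ 18, user value 12 + 14 = 26.
Z + R: effort 7 + 7 = 14 ≤ 18, user value 14 + 14 = 28.
V + R: effort 6 + 7 = 13 ≤ 18, user value 12 + 14 = 26.
Best is Z and R with total user value 28.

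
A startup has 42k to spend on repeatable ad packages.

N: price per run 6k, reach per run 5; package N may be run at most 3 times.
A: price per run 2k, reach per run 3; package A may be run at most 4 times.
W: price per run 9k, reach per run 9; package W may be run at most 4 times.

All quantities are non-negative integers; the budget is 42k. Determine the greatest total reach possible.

A has the best ratio (3/2); taking only A gives at most 4×3 = 12 (stopped by the supply cap of 4).
Mixing does better — 3×A and 4×W: price 42 ≤ 42, reach 3·3 + 4·9 = 45.

45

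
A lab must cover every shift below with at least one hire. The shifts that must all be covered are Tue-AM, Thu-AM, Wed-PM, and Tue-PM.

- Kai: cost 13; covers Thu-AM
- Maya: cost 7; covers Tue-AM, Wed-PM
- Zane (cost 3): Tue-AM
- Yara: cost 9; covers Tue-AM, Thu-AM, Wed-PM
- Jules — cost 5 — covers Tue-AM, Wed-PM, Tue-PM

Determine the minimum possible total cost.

Choose Yara and Jules: together they cover Tue-AM, Thu-AM, Wed-PM, Tue-PM — every shift.
Total cost: 9 + 5 = 14.
No cover costs less than 14.

14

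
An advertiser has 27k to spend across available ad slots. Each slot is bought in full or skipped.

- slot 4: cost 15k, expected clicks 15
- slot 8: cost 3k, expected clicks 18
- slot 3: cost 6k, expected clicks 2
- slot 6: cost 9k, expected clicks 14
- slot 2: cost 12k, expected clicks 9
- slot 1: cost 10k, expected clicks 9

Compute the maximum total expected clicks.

47

slot 8 + slot 6 + slot 1: cost 3 + 9 + 10 = 22 ≤ 27, expected clicks 18 + 14 + 9 = 41.
slot 4 + slot 8 + slot 6: cost 15 + 3 + 9 = 27 ≤ 27, expected clicks 15 + 18 + 14 = 47.
slot 8 + slot 6 + slot 2: cost 3 + 9 + 12 = 24 ≤ 27, expected clicks 18 + 14 + 9 = 41.
Best is slot 4, slot 8, and slot 6 with total expected clicks 47.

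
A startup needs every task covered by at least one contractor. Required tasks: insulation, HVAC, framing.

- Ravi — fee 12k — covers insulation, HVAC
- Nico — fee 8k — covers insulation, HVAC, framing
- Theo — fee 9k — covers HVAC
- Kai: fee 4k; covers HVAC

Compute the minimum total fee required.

8

Nico alone covers insulation, HVAC, framing — every task.
Total fee: 8.
No cover costs less than 8.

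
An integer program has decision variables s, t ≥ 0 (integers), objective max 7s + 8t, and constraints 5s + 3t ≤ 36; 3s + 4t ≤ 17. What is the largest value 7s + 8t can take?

Relaxing integrality, the LP optimum is 39.67 at (s,t) = (5.67, 0), which is not an integer point.
(s,t)=(3,2): 5·3+3·2=21≤36, 3·3+4·2=17≤17, objective 37.
(s,t)=(4,1): 5·4+3·1=23≤36, 3·4+4·1=16≤17, objective 36.
(s,t)=(5,0): 5·5+3·0=25≤36, 3·5+4·0=15≤17, objective 35.
The best lattice point is (3,2), giving 37.

37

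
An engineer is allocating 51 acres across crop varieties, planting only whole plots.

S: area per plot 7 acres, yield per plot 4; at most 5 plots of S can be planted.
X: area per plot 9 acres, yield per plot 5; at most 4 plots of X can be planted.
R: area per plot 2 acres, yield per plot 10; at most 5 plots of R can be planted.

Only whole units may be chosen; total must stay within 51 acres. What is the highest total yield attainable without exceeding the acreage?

73

R has the best ratio (10/2); taking only R gives at most 5×10 = 50 (stopped by the supply cap of 5).
Mixing does better — 2×S, 3×X, and 5×R: area 51 ≤ 51, yield 2·4 + 3·5 + 5·10 = 73.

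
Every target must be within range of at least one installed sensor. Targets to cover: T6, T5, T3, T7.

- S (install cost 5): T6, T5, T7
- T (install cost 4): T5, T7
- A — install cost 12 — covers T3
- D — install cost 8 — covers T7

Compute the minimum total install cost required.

Choose S and A: together they cover T6, T5, T3, T7 — every target.
Total install cost: 5 + 12 = 17.
No cover costs less than 17.

17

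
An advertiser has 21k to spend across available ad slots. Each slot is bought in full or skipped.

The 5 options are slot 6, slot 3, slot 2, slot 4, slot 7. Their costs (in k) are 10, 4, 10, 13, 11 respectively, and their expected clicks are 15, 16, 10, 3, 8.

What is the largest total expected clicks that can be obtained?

This is a 0-1 knapsack instance.
Allowing fractional choices, the relaxed optimum would be about 38.0, but ad slots are indivisible.
slot 6 + slot 2: cost 10 + 10 = 20 ≤ 21, expected clicks 15 + 10 = 25.
slot 6 + slot 3: cost 10 + 4 = 14 ≤ 21, expected clicks 15 + 16 = 31.
slot 3 + slot 2: cost 4 + 10 = 14 ≤ 21, expected clicks 16 + 10 = 26.
Best is slot 6 and slot 3 with total expected clicks 31.

31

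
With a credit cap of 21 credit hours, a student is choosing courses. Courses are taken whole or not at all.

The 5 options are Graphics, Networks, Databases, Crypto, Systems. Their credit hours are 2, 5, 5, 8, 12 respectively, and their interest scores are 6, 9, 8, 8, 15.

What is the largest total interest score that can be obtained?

Take Graphics, Networks, Databases, and Crypto: credit hours 2 + 5 + 5 + 8 = 20 ≤ 21, interest score 6 + 9 + 8 + 8 = 31.
No other feasible combination does better.

31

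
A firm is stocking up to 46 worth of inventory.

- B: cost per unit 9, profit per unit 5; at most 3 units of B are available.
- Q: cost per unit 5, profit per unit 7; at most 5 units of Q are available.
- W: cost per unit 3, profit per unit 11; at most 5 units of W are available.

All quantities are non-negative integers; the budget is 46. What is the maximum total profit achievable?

5×Q and 5×W: cost 40 ≤ 46, profit 5·7 + 5·11 = 90.
1×B, 4×Q, and 5×W: cost 44 ≤ 46, profit 1·5 + 4·7 + 5·11 = 88.
Best is 90.

90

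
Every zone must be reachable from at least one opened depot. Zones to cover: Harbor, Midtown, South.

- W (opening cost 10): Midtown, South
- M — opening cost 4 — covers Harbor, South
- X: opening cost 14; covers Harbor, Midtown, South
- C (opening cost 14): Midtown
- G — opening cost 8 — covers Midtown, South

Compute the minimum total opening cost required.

Choose M and G: together they cover Harbor, Midtown, South — every zone.
Total opening cost: 4 + 8 = 12.

12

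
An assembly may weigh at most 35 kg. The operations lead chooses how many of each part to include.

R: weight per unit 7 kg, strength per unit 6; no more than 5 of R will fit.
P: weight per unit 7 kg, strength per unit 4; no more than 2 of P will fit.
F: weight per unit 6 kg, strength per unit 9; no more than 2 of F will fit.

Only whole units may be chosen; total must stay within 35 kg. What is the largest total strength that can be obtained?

2×R, 1×P, and 2×F: weight 33 ≤ 35, strength 2·6 + 1·4 + 2·9 = 34.
3×R and 2×F: weight 33 ≤ 35, strength 3·6 + 2·9 = 36.
Best is 36.

36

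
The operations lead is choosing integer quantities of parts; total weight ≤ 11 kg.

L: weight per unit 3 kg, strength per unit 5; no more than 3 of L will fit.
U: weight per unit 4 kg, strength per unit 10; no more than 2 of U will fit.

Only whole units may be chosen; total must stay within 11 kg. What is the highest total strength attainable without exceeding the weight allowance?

2×U: weight 8 ≤ 11, strength 2·10 = 20.
1×L and 2×U: weight 11 ≤ 11, strength 1·5 + 2·10 = 25.
Best is 25.

25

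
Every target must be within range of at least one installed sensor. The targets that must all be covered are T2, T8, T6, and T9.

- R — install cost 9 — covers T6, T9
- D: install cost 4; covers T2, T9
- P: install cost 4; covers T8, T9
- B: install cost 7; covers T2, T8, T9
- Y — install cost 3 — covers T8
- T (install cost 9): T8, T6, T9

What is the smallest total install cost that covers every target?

13

The greedy cost-per-new-target heuristic would pick D, Y, and R for 16, but a cheaper cover exists.
Choose D and T: together they cover T2, T8, T6, T9 — every target.
Total install cost: 4 + 9 = 13.
No cover costs less than 13.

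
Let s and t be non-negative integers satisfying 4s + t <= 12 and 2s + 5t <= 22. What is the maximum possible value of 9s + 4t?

30

Relaxing integrality, the LP optimum is 33.22 at (s,t) = (2.11, 3.56), which is not an integer point.
(s,t)=(2,3): 4·2+1·3=11≤12, 2·2+5·3=19≤22, objective 30.
(s,t)=(2,2): 4·2+1·2=10≤12, 2·2+5·2=14≤22, objective 26.
(s,t)=(1,4): 4·1+1·4=8≤12, 2·1+5·4=22≤22, objective 25.
(s,t)=(1,3): 4·1+1·3=7≤12, 2·1+5·3=17≤22, objective 21.
No feasible integer point exceeds 30.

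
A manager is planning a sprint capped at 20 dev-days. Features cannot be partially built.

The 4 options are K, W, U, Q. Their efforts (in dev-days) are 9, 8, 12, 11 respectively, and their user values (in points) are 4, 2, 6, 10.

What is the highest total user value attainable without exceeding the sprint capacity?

14

Treat it as a binary knapsack problem.
Q: effort 11 ≤ 20, user value 10.
K + Q: effort 9 + 11 = 20 ≤ 20, user value 4 + 10 = 14.
W + Q: effort 8 + 11 = 19 ≤ 20, user value 2 + 10 = 12.
Best is K and Q with total user value 14.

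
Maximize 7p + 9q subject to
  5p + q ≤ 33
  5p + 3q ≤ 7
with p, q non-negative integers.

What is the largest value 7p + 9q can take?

The continuous relaxation peaks at (0, 2.33) with value 21.00; rounding to a feasible lattice point costs some objective.
(p,q)=(0,2) is feasible, giving 18.
(p,q)=(0,1) is feasible, giving 9.
Maximum is 18 at (p,q)=(0,2).

18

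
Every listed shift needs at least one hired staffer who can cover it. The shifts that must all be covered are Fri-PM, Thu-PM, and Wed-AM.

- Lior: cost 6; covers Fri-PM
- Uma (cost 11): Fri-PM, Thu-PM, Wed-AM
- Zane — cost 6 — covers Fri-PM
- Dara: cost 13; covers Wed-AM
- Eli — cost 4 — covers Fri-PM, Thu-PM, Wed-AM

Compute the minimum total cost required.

Eli alone covers Fri-PM, Thu-PM, Wed-AM — every shift.
Total cost: 4.
No cover costs less than 4.

4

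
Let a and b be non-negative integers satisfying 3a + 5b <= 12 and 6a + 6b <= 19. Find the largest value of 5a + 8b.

Relaxing integrality, the LP optimum is 19.58 at (a,b) = (1.92, 1.25), which is not an integer point.
(a,b)=(2,1): 3·2+5·1=11≤12, 6·2+6·1=18≤19, objective 18.
(a,b)=(0,2): 3·0+5·2=10≤12, 6·0+6·2=12≤19, objective 16.
(a,b)=(3,0): 3·3+5·0=9≤12, 6·3+6·0=18≤19, objective 15.
The best lattice point is (2,1), giving 18.

18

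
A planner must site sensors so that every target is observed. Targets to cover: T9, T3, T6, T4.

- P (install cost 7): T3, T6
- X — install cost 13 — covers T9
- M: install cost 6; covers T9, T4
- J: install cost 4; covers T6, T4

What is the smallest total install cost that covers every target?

13

The greedy cost-per-new-target heuristic would pick J, M, and P for 17, but a cheaper cover exists.
Choose P and M: together they cover T9, T3, T6, T4 — every target.
Total install cost: 7 + 6 = 13.
No cover costs less than 13.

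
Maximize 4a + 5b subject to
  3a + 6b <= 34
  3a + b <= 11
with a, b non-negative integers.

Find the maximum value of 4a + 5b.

(a,b)=(1,5): 3·1+6·5=33≤34, 3·1+1·5=8≤11, objective 29.
(a,b)=(2,4): 3·2+6·4=30≤34, 3·2+1·4=10≤11, objective 28.
(a,b)=(0,5): 3·0+6·5=30≤34, 3·0+1·5=5≤11, objective 25.
(a,b)=(1,4): 3·1+6·4=27≤34, 3·1+1·4=7≤11, objective 24.
Maximum is 29 at (a,b)=(1,5).

29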